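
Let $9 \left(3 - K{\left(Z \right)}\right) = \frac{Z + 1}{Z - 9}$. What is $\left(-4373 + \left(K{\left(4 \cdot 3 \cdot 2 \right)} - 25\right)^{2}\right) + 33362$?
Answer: $\frac{21491782}{729} \approx 29481.0$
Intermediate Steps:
$K{\left(Z \right)} = 3 - \frac{1 + Z}{9 \left(-9 + Z\right)}$ ($K{\left(Z \right)} = 3 - \frac{\left(Z + 1\right) \frac{1}{Z - 9}}{9} = 3 - \frac{\left(1 + Z\right) \frac{1}{-9 + Z}}{9} = 3 - \frac{\frac{1}{-9 + Z} \left(1 + Z\right)}{9} = 3 - \frac{1 + Z}{9 \left(-9 + Z\right)}$)
$\left(-4373 + \left(K{\left(4 \cdot 3 \cdot 2 \right)} - 25\right)^{2}\right) + 33362 = \left(-4373 + \left(\frac{2 \left(-122 + 13 \cdot 4 \cdot 3 \cdot 2\right)}{9 \left(-9 + 4 \cdot 3 \cdot 2\right)} - 25\right)^{2}\right) + 33362 = \left(-4373 + \left(\frac{2 \left(-122 + 13 \cdot 12 \cdot 2\right)}{9 \left(-9 + 12 \cdot 2\right)} - 25\right)^{2}\right) + 33362 = \left(-4373 + \left(\frac{2 \left(-122 + 13 \cdot 24\right)}{9 \left(-9 + 24\right)} - 25\right)^{2}\right) + 33362 = \left(-4373 + \left(\frac{2 \left(-122 + 312\right)}{9 \cdot 15} - 25\right)^{2}\right) + 33362 = \left(-4373 + \left(\frac{2}{9} \cdot \frac{1}{15} \cdot 190 - 25\right)^{2}\right) + 33362 = \left(-4373 + \left(\frac{76}{27} - 25\right)^{2}\right) + 33362 = \left(-4373 + \left(- \frac{599}{27}\right)^{2}\right) + 33362 = \left(-4373 + \frac{358801}{729}\right) + 33362 = - \frac{2829116}{729} + 33362 = \frac{21491782}{729}$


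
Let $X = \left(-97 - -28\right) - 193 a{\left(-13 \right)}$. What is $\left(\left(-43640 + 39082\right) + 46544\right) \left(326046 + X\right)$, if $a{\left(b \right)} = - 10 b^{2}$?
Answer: $27381043942$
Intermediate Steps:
$X = 326101$ ($X = \left(-97 - -28\right) - 193 \left(- 10 \left(-13\right)^{2}\right) = \left(-97 + 28\right) - 193 \left(\left(-10\right) 169\right) = -69 - -326170 = -69 + 326170 = 326101$)
$\left(\left(-43640 + 39082\right) + 46544\right) \left(326046 + X\right) = \left(\left(-43640 + 39082\right) + 46544\right) \left(326046 + 326101\right) = \left(-4558 + 46544\right) 652147 = 41986 \cdot 652147 = 27381043942$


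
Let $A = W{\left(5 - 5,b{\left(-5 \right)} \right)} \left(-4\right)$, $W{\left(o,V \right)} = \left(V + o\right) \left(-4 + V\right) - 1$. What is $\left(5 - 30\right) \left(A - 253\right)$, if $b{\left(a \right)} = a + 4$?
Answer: $6725$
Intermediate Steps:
$b{\left(a \right)} = 4 + a$
$W{\left(o,V \right)} = -1 + \left(-4 + V\right) \left(V + o\right)$ ($W{\left(o,V \right)} = \left(-4 + V\right) \left(V + o\right) - 1 = -1 + \left(-4 + V\right) \left(V + o\right)$)
$A = -16$ ($A = \left(-1 + \left(4 - 5\right)^{2} - 4 \left(4 - 5\right) - 4 \left(5 - 5\right) + \left(4 - 5\right) \left(5 - 5\right)\right) \left(-4\right) = \left(-1 + \left(-1\right)^{2} - -4 - 0 - 0\right) \left(-4\right) = \left(-1 + 1 + 4 + 0 + 0\right) \left(-4\right) = 4 \left(-4\right) = -16$)
$\left(5 - 30\right) \left(A - 253\right) = \left(5 - 30\right) \left(-16 - 253\right) = \left(5 - 30\right) \left(-269\right) = \left(-25\right) \left(-269\right) = 6725$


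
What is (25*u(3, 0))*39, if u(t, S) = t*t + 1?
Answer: 9750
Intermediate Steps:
u(t, S) = 1 + t**2 (u(t, S) = t**2 + 1 = 1 + t**2)
(25*u(3, 0))*39 = (25*(1 + 3**2))*39 = (25*(1 + 9))*39 = (25*10)*39 = 250*39 = 9750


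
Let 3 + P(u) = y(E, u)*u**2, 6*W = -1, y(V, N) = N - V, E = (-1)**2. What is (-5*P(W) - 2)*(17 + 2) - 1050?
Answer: -172783/216 ≈ -799.92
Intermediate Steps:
E = 1
W = -1/6 (W = (1/6)*(-1) = -1/6 ≈ -0.16667)
P(u) = -3 + u**2*(-1 + u) (P(u) = -3 + (u - 1*1)*u**2 = -3 + (u - 1)*u**2 = -3 + (-1 + u)*u**2 = -3 + u**2*(-1 + u))
(-5*P(W) - 2)*(17 + 2) - 1050 = (-5*(-3 + (-1/6)**2*(-1 - 1/6)) - 2)*(17 + 2) - 1050 = (-5*(-3 + (1/36)*(-7/6)) - 2)*19 - 1050 = (-5*(-3 - 7/216) - 2)*19 - 1050 = (-5*(-655/216) - 2)*19 - 1050 = (3275/216 - 2)*19 - 1050 = (2843/216)*19 - 1050 = 54017/216 - 1050 = -172783/216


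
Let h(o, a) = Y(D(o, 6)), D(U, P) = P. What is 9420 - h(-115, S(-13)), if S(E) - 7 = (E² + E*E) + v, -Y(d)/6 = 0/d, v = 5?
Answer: 9420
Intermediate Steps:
Y(d) = 0 (Y(d) = -0/d = -6*0 = 0)
S(E) = 12 + 2*E² (S(E) = 7 + ((E² + E*E) + 5) = 7 + ((E² + E²) + 5) = 7 + (2*E² + 5) = 7 + (5 + 2*E²) = 12 + 2*E²)
h(o, a) = 0
9420 - h(-115, S(-13)) = 9420 - 1*0 = 9420 + 0 = 9420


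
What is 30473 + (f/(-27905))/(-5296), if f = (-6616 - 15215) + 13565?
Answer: 2251724319987/73892440 ≈ 30473.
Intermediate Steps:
f = -8266 (f = -21831 + 13565 = -8266)
30473 + (f/(-27905))/(-5296) = 30473 - 8266/(-27905)/(-5296) = 30473 - 8266*(-1/27905)*(-1/5296) = 30473 + (8266/27905)*(-1/5296) = 30473 - 4133/73892440 = 2251724319987/73892440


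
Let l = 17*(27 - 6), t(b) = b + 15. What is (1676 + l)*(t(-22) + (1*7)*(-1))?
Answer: -28462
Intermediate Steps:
t(b) = 15 + b
l = 357 (l = 17*21 = 357)
(1676 + l)*(t(-22) + (1*7)*(-1)) = (1676 + 357)*((15 - 22) + (1*7)*(-1)) = 2033*(-7 + 7*(-1)) = 2033*(-7 - 7) = 2033*(-14) = -28462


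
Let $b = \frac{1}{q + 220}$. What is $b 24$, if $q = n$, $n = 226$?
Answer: $\frac{12}{223} \approx 0.053812$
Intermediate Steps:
$q = 226$
$b = \frac{1}{446}$ ($b = \frac{1}{226 + 220} = \frac{1}{446} \approx 0.0022422$)
$b 24 = \frac{1}{446} \cdot 24 = \frac{12}{223}$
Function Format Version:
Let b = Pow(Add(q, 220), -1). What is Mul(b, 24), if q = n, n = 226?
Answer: Rational(12, 223) ≈ 0.053812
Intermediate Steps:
q = 226
b = Rational(1, 446) (b = Pow(Add(226, 220), -1) = Pow(446, -1) = Rational(1, 446) ≈ 0.0022422)
Mul(b, 24) = Mul(Rational(1, 446), 24) = Rational(12, 223)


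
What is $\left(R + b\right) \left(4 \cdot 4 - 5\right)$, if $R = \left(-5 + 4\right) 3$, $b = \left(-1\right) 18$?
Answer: $-231$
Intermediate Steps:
$b = -18$
$R = -3$ ($R = \left(-1\right) 3 = -3$)
$\left(R + b\right) \left(4 \cdot 4 - 5\right) = \left(-3 - 18\right) \left(4 \cdot 4 - 5\right) = - 21 \left(16 - 5\right) = \left(-21\right) 11 = -231$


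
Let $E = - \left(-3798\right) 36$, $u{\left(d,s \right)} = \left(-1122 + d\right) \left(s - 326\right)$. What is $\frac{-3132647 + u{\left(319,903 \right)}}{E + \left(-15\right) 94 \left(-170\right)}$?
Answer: $- \frac{94631}{9906} \approx -9.5529$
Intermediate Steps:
$u{\left(d,s \right)} = \left(-1122 + d\right) \left(-326 + s\right)$
$E = 136728$ ($E = \left(-1\right) \left(-136728\right) = 136728$)
$\frac{-3132647 + u{\left(319,903 \right)}}{E + \left(-15\right) 94 \left(-170\right)} = \frac{-3132647 + \left(365772 - 1013166 - 103994 + 319 \cdot 903\right)}{136728 + \left(-15\right) 94 \left(-170\right)} = \frac{-3132647 + \left(365772 - 1013166 - 103994 + 288057\right)}{136728 - -239700} = \frac{-3132647 - 463331}{136728 + 239700} = - \frac{3595978}{376428} = \left(-3595978\right) \frac{1}{376428} = - \frac{94631}{9906}$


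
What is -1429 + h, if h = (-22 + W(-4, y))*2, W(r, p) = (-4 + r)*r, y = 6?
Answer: -1409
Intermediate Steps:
W(r, p) = r*(-4 + r)
h = 20 (h = (-22 - 4*(-4 - 4))*2 = (-22 - 4*(-8))*2 = (-22 + 32)*2 = 10*2 = 20)
-1429 + h = -1429 + 20 = -1409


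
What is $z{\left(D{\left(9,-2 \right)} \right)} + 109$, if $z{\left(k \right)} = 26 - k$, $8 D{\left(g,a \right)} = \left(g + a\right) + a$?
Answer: $\frac{1075}{8} \approx 134.38$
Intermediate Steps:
$D{\left(g,a \right)} = \frac{a}{4} + \frac{g}{8}$ ($D{\left(g,a \right)} = \frac{\left(g + a\right) + a}{8} = \frac{\left(a + g\right) + a}{8} = \frac{g + 2 a}{8} = \frac{a}{4} + \frac{g}{8}$)
$z{\left(D{\left(9,-2 \right)} \right)} + 109 = \left(26 - \left(\frac{1}{4} \left(-2\right) + \frac{1}{8} \cdot 9\right)\right) + 109 = \left(26 - \left(- \frac{1}{2} + \frac{9}{8}\right)\right) + 109 = \left(26 - \frac{5}{8}\right) + 109 = \frac{203}{8} + 109 = \frac{1075}{8}$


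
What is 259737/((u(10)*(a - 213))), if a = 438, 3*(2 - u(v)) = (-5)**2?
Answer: -86579/475 ≈ -182.27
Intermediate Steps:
u(v) = -19/3 (u(v) = 2 - 1/3*(-5)**2 = 2 - 1/3*25 = 2 - 25/3 = -19/3)
259737/((u(10)*(a - 213))) = 259737/((-19*(438 - 213)/3)) = 259737/((-19/3*225)) = 259737/(-1425) = 259737*(-1/1425) = -86579/475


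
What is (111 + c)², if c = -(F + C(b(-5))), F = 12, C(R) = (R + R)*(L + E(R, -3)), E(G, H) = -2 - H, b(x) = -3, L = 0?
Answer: 11025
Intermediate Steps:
C(R) = 2*R (C(R) = (R + R)*(0 + (-2 - 1*(-3))) = (2*R)*(0 + (-2 + 3)) = (2*R)*(0 + 1) = (2*R)*1 = 2*R)
c = -6 (c = -(12 + 2*(-3)) = -(12 - 6) = -1*6 = -6)
(111 + c)² = (111 - 6)² = 105² = 11025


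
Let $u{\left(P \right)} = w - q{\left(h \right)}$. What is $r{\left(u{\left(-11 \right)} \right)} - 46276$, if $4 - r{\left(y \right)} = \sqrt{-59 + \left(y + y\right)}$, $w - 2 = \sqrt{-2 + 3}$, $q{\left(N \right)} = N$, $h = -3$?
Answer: $-46272 - i \sqrt{47} \approx -46272.0 - 6.8557 i$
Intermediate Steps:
$w = 3$ ($w = 2 + \sqrt{-2 + 3} = 2 + \sqrt{1} = 2 + 1 = 3$)
$u{\left(P \right)} = 6$ ($u{\left(P \right)} = 3 - -3 = 3 + 3 = 6$)
$r{\left(y \right)} = 4 - \sqrt{-59 + 2 y}$ ($r{\left(y \right)} = 4 - \sqrt{-59 + \left(y + y\right)} = 4 - \sqrt{-59 + 2 y}$)
$r{\left(u{\left(-11 \right)} \right)} - 46276 = \left(4 - \sqrt{-59 + 2 \cdot 6}\right) - 46276 = \left(4 - \sqrt{-59 + 12}\right) - 46276 = \left(4 - \sqrt{-47}\right) - 46276 = \left(4 - i \sqrt{47}\right) - 46276 = -46272 - i \sqrt{47}$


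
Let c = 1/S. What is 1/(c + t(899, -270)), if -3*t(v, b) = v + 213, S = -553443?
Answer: -553443/205142873 ≈ -0.0026978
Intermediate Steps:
t(v, b) = -71 - v/3 (t(v, b) = -(v + 213)/3 = -(213 + v)/3 = -71 - v/3)
c = -1/553443 (c = 1/(-553443) = -1/553443 ≈ -1.8069e-6)
1/(c + t(899, -270)) = 1/(-1/553443 + (-71 - 1/3*899)) = 1/(-1/553443 + (-71 - 899/3)) = 1/(-1/553443 - 1112/3) = 1/(-205142873/553443) = -553443/205142873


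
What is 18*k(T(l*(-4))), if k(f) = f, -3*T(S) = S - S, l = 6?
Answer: 0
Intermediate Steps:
T(S) = 0 (T(S) = -(S - S)/3 = -⅓*0 = 0)
18*k(T(l*(-4))) = 18*0 = 0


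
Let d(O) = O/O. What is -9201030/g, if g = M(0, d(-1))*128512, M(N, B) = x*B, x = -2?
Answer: 4600515/128512 ≈ 35.798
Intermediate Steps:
d(O) = 1
M(N, B) = -2*B
g = -257024 (g = -2*1*128512 = -2*128512 = -257024)
-9201030/g = -9201030/(-257024) = -9201030*(-1/257024) = 4600515/128512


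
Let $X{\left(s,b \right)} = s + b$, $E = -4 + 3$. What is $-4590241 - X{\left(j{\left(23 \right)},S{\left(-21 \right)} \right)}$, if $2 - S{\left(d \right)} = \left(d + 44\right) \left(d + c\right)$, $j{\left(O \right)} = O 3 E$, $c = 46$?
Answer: $-4589599$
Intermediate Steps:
$E = -1$
$j{\left(O \right)} = - 3 O$ ($j{\left(O \right)} = O 3 \left(-1\right) = 3 O \left(-1\right) = - 3 O$)
$S{\left(d \right)} = 2 - \left(44 + d\right) \left(46 + d\right)$ ($S{\left(d \right)} = 2 - \left(d + 44\right) \left(d + 46\right) = 2 - \left(44 + d\right) \left(46 + d\right)$)
$X{\left(s,b \right)} = b + s$
$-4590241 - X{\left(j{\left(23 \right)},S{\left(-21 \right)} \right)} = -4590241 - \left(\left(-2022 - \left(-21\right)^{2} - -1890\right) - 69\right) = -4590241 - \left(\left(-2022 - 441 + 1890\right) - 69\right) = -4590241 - \left(-573 - 69\right) = -4590241 - -642 = -4590241 + 642 = -4589599$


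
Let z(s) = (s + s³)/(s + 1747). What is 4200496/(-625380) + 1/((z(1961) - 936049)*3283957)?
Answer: -1403633367834015017134/208976329361121297675 ≈ -6.7167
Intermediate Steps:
z(s) = (s + s³)/(1747 + s)
4200496/(-625380) + 1/((z(1961) - 936049)*3283957) = 4200496/(-625380) + 1/((1961 + 1961³)/(1747 + 1961) - 936049*3283957) = 4200496*(-1/625380) + (1/3283957)/((1961 + 7541066681)/3708 - 936049) = -1050124/156345 + (1/3283957)/((1/3708)*7541068642 - 936049) = -1050124/156345 + (1/3283957)/(3770534321/1854 - 936049) = -1050124/156345 + (1/3283957)/(2035099475/1854) = -1050124/156345 + (1854/2035099475)*(1/3283957) = -1050124/156345 + 1854/6683179166622575 = -1403633367834015017134/208976329361121297675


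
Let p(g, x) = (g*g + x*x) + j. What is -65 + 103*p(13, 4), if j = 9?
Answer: 19917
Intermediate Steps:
p(g, x) = 9 + g² + x² (p(g, x) = (g*g + x*x) + 9 = (g² + x²) + 9 = 9 + g² + x²)
-65 + 103*p(13, 4) = -65 + 103*(9 + 13² + 4²) = -65 + 103*(9 + 169 + 16) = -65 + 103*194 = -65 + 19982 = 19917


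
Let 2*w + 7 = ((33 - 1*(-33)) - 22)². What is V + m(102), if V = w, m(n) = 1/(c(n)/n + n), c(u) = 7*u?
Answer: 210263/218 ≈ 964.51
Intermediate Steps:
w = 1929/2 (w = -7/2 + ((33 - 1*(-33)) - 22)²/2 = -7/2 + ((33 + 33) - 22)²/2 = -7/2 + (66 - 22)²/2 = -7/2 + (½)*44² = -7/2 + (½)*1936 = -7/2 + 968 = 1929/2 ≈ 964.50)
m(n) = 1/(7 + n) (m(n) = 1/((7*n)/n + n) = 1/(7 + n))
V = 1929/2 ≈ 964.50
V + m(102) = 1929/2 + 1/(7 + 102) = 1929/2 + 1/109 = 210263/218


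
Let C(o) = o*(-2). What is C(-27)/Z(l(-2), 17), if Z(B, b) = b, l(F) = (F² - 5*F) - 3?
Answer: 54/17 ≈ 3.1765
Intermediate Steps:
l(F) = -3 + F² - 5*F
C(o) = -2*o
C(-27)/Z(l(-2), 17) = -2*(-27)/17 = 54*(1/17) = 54/17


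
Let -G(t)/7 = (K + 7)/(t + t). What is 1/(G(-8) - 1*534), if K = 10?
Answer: -16/8425 ≈ -0.0018991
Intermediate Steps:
G(t) = -119/(2*t) (G(t) = -7*(10 + 7)/(t + t) = -119/(2*t))
1/(G(-8) - 1*534) = 1/(-119/2/(-8) - 1*534) = 1/(-119/2*(-1/8) - 534) = 1/(119/16 - 534) = 1/(-8425/16) = -16/8425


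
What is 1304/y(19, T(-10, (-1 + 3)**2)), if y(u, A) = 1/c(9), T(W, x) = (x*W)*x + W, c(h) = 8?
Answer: 10432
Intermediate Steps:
T(W, x) = W + W*x**2 (T(W, x) = (W*x)*x + W = W*x**2 + W = W + W*x**2)
y(u, A) = 1/8
1304/y(19, T(-10, (-1 + 3)**2)) = 1304/(1/8) = 1304*8 = 10432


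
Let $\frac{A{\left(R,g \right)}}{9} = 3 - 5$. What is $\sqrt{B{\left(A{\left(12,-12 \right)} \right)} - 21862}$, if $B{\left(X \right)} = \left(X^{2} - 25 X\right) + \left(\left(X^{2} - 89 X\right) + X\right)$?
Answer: $2 i \sqrt{4795} \approx 138.49 i$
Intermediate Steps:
$A{\left(R,g \right)} = -18$ ($A{\left(R,g \right)} = 9 \left(3 - 5\right) = 9 \left(-2\right) = -18$)
$B{\left(X \right)} = - 113 X + 2 X^{2}$ ($B{\left(X \right)} = \left(X^{2} - 25 X\right) + \left(X^{2} - 88 X\right) = - 113 X + 2 X^{2}$)
$\sqrt{B{\left(A{\left(12,-12 \right)} \right)} - 21862} = \sqrt{- 18 \left(-113 + 2 \left(-18\right)\right) - 21862} = \sqrt{- 18 \left(-113 - 36\right) - 21862} = \sqrt{\left(-18\right) \left(-149\right) - 21862} = \sqrt{2682 - 21862} = \sqrt{-19180} = 2 i \sqrt{4795}$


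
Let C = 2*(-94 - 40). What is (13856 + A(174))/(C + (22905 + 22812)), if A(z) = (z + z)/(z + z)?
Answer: 13857/45449 ≈ 0.30489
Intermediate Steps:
C = -268 (C = 2*(-134) = -268)
A(z) = 1 (A(z) = (2*z)/((2*z)) = (2*z)*(1/(2*z)) = 1)
(13856 + A(174))/(C + (22905 + 22812)) = (13856 + 1)/(-268 + (22905 + 22812)) = 13857/(-268 + 45717) = 13857/45449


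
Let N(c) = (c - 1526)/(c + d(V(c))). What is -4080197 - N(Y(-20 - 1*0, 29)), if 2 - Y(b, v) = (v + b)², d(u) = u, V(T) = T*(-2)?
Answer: -322333958/79 ≈ -4.0802e+6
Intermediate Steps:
V(T) = -2*T
Y(b, v) = 2 - (b + v)² (Y(b, v) = 2 - (v + b)² = 2 - (b + v)²)
N(c) = -(-1526 + c)/c (N(c) = (c - 1526)/(c - 2*c) = (-1526 + c)/((-c)) = (-1526 + c)*(-1/c) = -(-1526 + c)/c)
-4080197 - N(Y(-20 - 1*0, 29)) = -4080197 - (1526 - (2 - ((-20 - 1*0) + 29)²))/(2 - ((-20 - 1*0) + 29)²) = -4080197 - (1526 - (2 - ((-20 + 0) + 29)²))/(2 - ((-20 + 0) + 29)²) = -4080197 - (1526 - (2 - (-20 + 29)²))/(2 - (-20 + 29)²) = -4080197 - (1526 - (2 - 1*9²))/(2 - 1*9²) = -4080197 - (1526 - (2 - 1*81))/(2 - 1*81) = -4080197 - (1526 - (2 - 81))/(2 - 81) = -4080197 - (1526 - 1*(-79))/(-79) = -4080197 - (-1)*(1526 + 79)/79 = -4080197 - (-1)*1605/79 = -4080197 - 1*(-1605/79) = -4080197 + 1605/79 = -322333958/79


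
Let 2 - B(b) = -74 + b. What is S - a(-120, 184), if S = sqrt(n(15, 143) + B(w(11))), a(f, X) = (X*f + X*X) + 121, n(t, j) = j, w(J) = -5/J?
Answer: -11897 + sqrt(26554)/11 ≈ -11882.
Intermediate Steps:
B(b) = 76 - b (B(b) = 2 - (-74 + b) = 2 + (74 - b) = 76 - b)
a(f, X) = 121 + X**2 + X*f (a(f, X) = (X*f + X**2) + 121 = (X**2 + X*f) + 121 = 121 + X**2 + X*f)
S = sqrt(26554)/11 (S = sqrt(143 + (76 - (-5)/11)) = sqrt(143 + (76 - 1*(-5/11))) = sqrt(143 + (76 + 5/11)) = sqrt(143 + 841/11) = sqrt(2414/11) = sqrt(26554)/11 ≈ 14.814)
S - a(-120, 184) = sqrt(26554)/11 - (121 + 184**2 + 184*(-120)) = sqrt(26554)/11 - (121 + 33856 - 22080) = sqrt(26554)/11 - 1*11897 = sqrt(26554)/11 - 11897 = -11897 + sqrt(26554)/11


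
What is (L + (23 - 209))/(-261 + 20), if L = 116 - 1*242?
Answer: 312/241 ≈ 1.2946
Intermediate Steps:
L = -126 (L = 116 - 242 = -126)
(L + (23 - 209))/(-261 + 20) = (-126 + (23 - 209))/(-261 + 20) = (-126 - 186)/(-241) = -312*(-1/241) = 312/241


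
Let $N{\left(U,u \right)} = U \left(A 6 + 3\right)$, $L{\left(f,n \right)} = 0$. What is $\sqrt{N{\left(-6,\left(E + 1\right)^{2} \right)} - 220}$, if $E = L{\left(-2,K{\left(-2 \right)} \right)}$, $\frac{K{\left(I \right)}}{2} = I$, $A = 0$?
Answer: $i \sqrt{238} \approx 15.427 i$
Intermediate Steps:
$K{\left(I \right)} = 2 I$
$E = 0$
$N{\left(U,u \right)} = 3 U$ ($N{\left(U,u \right)} = U \left(0 \cdot 6 + 3\right) = U \left(0 + 3\right) = U 3 = 3 U$)
$\sqrt{N{\left(-6,\left(E + 1\right)^{2} \right)} - 220} = \sqrt{3 \left(-6\right) - 220} = \sqrt{-18 - 220} = \sqrt{-238} = i \sqrt{238}$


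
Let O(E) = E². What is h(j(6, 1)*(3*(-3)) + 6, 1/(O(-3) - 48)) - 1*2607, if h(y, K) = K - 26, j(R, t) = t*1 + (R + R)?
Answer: -102688/39 ≈ -2633.0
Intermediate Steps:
j(R, t) = t + 2*R
h(y, K) = -26 + K
h(j(6, 1)*(3*(-3)) + 6, 1/(O(-3) - 48)) - 1*2607 = (-26 + 1/((-3)² - 48)) - 1*2607 = (-26 + 1/(9 - 48)) - 2607 = (-26 + 1/(-39)) - 2607 = (-26 - 1/39) - 2607 = -1015/39 - 2607 = -102688/39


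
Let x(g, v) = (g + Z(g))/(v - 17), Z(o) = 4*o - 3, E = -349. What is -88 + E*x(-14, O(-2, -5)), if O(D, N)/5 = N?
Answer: -29173/42 ≈ -694.60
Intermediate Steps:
O(D, N) = 5*N
Z(o) = -3 + 4*o
x(g, v) = (-3 + 5*g)/(-17 + v) (x(g, v) = (g + (-3 + 4*g))/(v - 17) = (-3 + 5*g)/(-17 + v))
-88 + E*x(-14, O(-2, -5)) = -88 - 349*(-3 + 5*(-14))/(-17 + 5*(-5)) = -88 - 349*(-3 - 70)/(-17 - 25) = -88 - 349*(-73)/(-42) = -88 - (-349)*(-73)/42 = -88 - 349*73/42 = -88 - 25477/42 = -29173/42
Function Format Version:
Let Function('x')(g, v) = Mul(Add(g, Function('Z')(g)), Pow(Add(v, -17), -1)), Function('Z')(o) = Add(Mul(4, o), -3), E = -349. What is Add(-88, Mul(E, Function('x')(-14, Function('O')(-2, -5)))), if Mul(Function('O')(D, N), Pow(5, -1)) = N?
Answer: Rational(-29173, 42) ≈ -694.60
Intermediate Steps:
Function('O')(D, N) = Mul(5, N)
Function('Z')(o) = Add(-3, Mul(4, o))
Function('x')(g, v) = Mul(Pow(Add(-17, v), -1), Add(-3, Mul(5, g))) (Function('x')(g, v) = Mul(Add(g, Add(-3, Mul(4, g))), Pow(Add(v, -17), -1)) = Mul(Add(-3, Mul(5, g)), Pow(Add(-17, v), -1)) = Mul(Pow(Add(-17, v), -1), Add(-3, Mul(5, g))))
Add(-88, Mul(E, Function('x')(-14, Function('O')(-2, -5)))) = Add(-88, Mul(-349, Mul(Pow(Add(-17, Mul(5, -5)), -1), Add(-3, Mul(5, -14))))) = Add(-88, Mul(-349, Mul(Pow(Add(-17, -25), -1), Add(-3, -70)))) = Add(-88, Mul(-349, Mul(Pow(-42, -1), -73))) = Add(-88, Mul(-349, Mul(Rational(-1, 42), -73))) = Add(-88, Mul(-349, Rational(73, 42))) = Add(-88, Rational(-25477, 42)) = Rational(-29173, 42)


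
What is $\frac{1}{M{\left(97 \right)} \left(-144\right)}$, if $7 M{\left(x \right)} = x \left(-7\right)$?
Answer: $\frac{1}{13968} \approx 7.1592 \cdot 10^{-5}$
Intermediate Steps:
$M{\left(x \right)} = - x$ ($M{\left(x \right)} = \frac{x \left(-7\right)}{7} = \frac{\left(-7\right) x}{7} = - x$)
$\frac{1}{M{\left(97 \right)} \left(-144\right)} = \frac{1}{\left(-1\right) 97 \left(-144\right)} = \frac{1}{\left(-97\right) \left(-144\right)} = \frac{1}{13968}$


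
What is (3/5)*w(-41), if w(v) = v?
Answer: -123/5 ≈ -24.600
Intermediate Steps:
(3/5)*w(-41) = (3/5)*(-41) = (3*(⅕))*(-41) = (⅗)*(-41) = -123/5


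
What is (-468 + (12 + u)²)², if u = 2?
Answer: 73984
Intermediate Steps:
(-468 + (12 + u)²)² = (-468 + (12 + 2)²)² = (-468 + 14²)² = (-468 + 196)² = (-272)² = 73984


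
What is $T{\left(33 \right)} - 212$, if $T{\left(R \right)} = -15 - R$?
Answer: $-260$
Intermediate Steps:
$T{\left(33 \right)} - 212 = \left(-15 - 33\right) - 212 = -48 - 212 = -260$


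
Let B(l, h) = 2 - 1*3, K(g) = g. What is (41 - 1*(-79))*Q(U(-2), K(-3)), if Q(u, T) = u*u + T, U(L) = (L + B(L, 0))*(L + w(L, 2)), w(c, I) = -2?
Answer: 16920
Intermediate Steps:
B(l, h) = -1 (B(l, h) = 2 - 3 = -1)
U(L) = (-1 + L)*(-2 + L) (U(L) = (L - 1)*(L - 2) = (-1 + L)*(-2 + L))
Q(u, T) = T + u**2 (Q(u, T) = u**2 + T = T + u**2)
(41 - 1*(-79))*Q(U(-2), K(-3)) = (41 - 1*(-79))*(-3 + (2 + (-2)**2 - 3*(-2))**2) = (41 + 79)*(-3 + (2 + 4 + 6)**2) = 120*(-3 + 12**2) = 120*(-3 + 144) = 120*141 = 16920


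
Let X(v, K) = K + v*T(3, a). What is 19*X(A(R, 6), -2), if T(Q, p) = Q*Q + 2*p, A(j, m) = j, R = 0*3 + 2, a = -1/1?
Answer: 228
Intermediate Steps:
a = -1 (a = -1*1 = -1)
R = 2 (R = 0 + 2 = 2)
T(Q, p) = Q² + 2*p
X(v, K) = K + 7*v (X(v, K) = K + v*(3² + 2*(-1)) = K + v*(9 - 2) = K + v*7 = K + 7*v)
19*X(A(R, 6), -2) = 19*(-2 + 7*2) = 19*(-2 + 14) = 19*12 = 228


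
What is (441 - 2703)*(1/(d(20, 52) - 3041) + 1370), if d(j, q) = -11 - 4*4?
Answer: -365674833/118 ≈ -3.0989e+6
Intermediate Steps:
d(j, q) = -27 (d(j, q) = -11 - 1*16 = -11 - 16 = -27)
(441 - 2703)*(1/(d(20, 52) - 3041) + 1370) = (441 - 2703)*(1/(-27 - 3041) + 1370) = -2262*(1/(-3068) + 1370) = -2262*(-1/3068 + 1370) = -2262*4203159/3068 = -365674833/118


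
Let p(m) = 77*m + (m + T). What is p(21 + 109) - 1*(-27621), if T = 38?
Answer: 37799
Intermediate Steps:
p(m) = 38 + 78*m (p(m) = 77*m + (m + 38) = 77*m + (38 + m) = 38 + 78*m)
p(21 + 109) - 1*(-27621) = (38 + 78*(21 + 109)) - 1*(-27621) = (38 + 78*130) + 27621 = (38 + 10140) + 27621 = 10178 + 27621 = 37799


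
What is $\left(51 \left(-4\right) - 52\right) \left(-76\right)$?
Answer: $19456$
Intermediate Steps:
$\left(51 \left(-4\right) - 52\right) \left(-76\right) = \left(-204 - 52\right) \left(-76\right) = \left(-256\right) \left(-76\right) = 19456$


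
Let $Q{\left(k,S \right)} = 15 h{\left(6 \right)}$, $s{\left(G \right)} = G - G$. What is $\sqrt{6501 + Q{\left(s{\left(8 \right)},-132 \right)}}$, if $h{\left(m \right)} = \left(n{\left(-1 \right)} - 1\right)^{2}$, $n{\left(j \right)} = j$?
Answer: $81$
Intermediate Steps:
$h{\left(m \right)} = 4$ ($h{\left(m \right)} = \left(-1 - 1\right)^{2} = \left(-2\right)^{2} = 4$)
$s{\left(G \right)} = 0$
$Q{\left(k,S \right)} = 60$ ($Q{\left(k,S \right)} = 15 \cdot 4 = 60$)
$\sqrt{6501 + Q{\left(s{\left(8 \right)},-132 \right)}} = \sqrt{6501 + 60} = \sqrt{6561} = 81$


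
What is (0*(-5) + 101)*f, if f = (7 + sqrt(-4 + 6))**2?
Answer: 5151 + 1414*sqrt(2) ≈ 7150.7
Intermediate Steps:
f = (7 + sqrt(2))**2 ≈ 70.799
(0*(-5) + 101)*f = (0*(-5) + 101)*(7 + sqrt(2))**2 = (0 + 101)*(7 + sqrt(2))**2 = 101*(7 + sqrt(2))**2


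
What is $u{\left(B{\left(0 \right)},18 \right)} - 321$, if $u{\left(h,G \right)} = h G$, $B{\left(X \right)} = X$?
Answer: $-321$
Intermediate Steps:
$u{\left(h,G \right)} = G h$
$u{\left(B{\left(0 \right)},18 \right)} - 321 = 18 \cdot 0 - 321 = 0 - 321 = -321$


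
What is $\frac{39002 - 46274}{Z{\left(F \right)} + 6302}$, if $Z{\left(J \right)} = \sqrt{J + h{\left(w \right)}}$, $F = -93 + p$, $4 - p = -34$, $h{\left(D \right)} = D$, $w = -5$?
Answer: $- \frac{2864259}{2482204} + \frac{909 i \sqrt{15}}{2482204} \approx -1.1539 + 0.0014183 i$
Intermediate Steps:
$p = 38$ ($p = 4 - -34 = 4 + 34 = 38$)
$F = -55$ ($F = -93 + 38 = -55$)
$Z{\left(J \right)} = \sqrt{-5 + J}$ ($Z{\left(J \right)} = \sqrt{J - 5} = \sqrt{-5 + J}$)
$\frac{39002 - 46274}{Z{\left(F \right)} + 6302} = \frac{39002 - 46274}{\sqrt{-5 - 55} + 6302} = - \frac{7272}{\sqrt{-60} + 6302} = - \frac{7272}{2 i \sqrt{15} + 6302} = - \frac{7272}{6302 + 2 i \sqrt{15}}$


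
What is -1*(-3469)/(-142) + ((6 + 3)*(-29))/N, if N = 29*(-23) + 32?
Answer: -2165753/90170 ≈ -24.019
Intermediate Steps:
N = -635 (N = -667 + 32 = -635)
-1*(-3469)/(-142) + ((6 + 3)*(-29))/N = -1*(-3469)/(-142) + ((6 + 3)*(-29))/(-635) = 3469*(-1/142) + (9*(-29))*(-1/635) = -3469/142 - 261*(-1/635) = -3469/142 + 261/635 = -2165753/90170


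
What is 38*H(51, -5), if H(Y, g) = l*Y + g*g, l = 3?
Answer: 6764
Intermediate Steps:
H(Y, g) = g² + 3*Y (H(Y, g) = 3*Y + g*g = 3*Y + g² = g² + 3*Y)
38*H(51, -5) = 38*((-5)² + 3*51) = 38*(25 + 153) = 38*178 = 6764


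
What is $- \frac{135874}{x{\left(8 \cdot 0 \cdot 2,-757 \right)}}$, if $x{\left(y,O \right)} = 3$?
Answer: $- \frac{135874}{3} \approx -45291.0$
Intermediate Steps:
$- \frac{135874}{x{\left(8 \cdot 0 \cdot 2,-757 \right)}} = - \frac{135874}{3}$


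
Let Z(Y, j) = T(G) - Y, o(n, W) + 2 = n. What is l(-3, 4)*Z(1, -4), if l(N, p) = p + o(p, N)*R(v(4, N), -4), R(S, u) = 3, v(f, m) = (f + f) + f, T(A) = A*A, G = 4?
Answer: 150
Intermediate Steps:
o(n, W) = -2 + n
T(A) = A²
v(f, m) = 3*f (v(f, m) = 2*f + f = 3*f)
Z(Y, j) = 16 - Y (Z(Y, j) = 4² - Y = 16 - Y)
l(N, p) = -6 + 4*p (l(N, p) = p + (-2 + p)*3 = p + (-6 + 3*p) = -6 + 4*p)
l(-3, 4)*Z(1, -4) = (-6 + 4*4)*(16 - 1*1) = (-6 + 16)*(16 - 1) = 10*15 = 150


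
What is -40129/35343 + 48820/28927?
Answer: 564633677/1022366961 ≈ 0.55228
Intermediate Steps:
-40129/35343 + 48820/28927 = 564633677/1022366961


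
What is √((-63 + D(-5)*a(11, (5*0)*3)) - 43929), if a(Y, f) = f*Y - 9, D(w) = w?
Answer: 3*I*√4883 ≈ 209.64*I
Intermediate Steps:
a(Y, f) = -9 + Y*f (a(Y, f) = Y*f - 9 = -9 + Y*f)
√((-63 + D(-5)*a(11, (5*0)*3)) - 43929) = √((-63 - 5*(-9 + 11*((5*0)*3))) - 43929) = √((-63 - 5*(-9 + 11*(0*3))) - 43929) = √((-63 - 5*(-9 + 11*0)) - 43929) = √((-63 - 5*(-9 + 0)) - 43929) = √((-63 - 5*(-9)) - 43929) = √((-63 + 45) - 43929) = √(-18 - 43929) = √(-43947) = 3*I*√4883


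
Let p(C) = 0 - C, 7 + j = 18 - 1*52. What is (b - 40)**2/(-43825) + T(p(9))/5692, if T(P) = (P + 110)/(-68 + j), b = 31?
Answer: -54680993/27190257100 ≈ -0.0020110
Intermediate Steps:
j = -41 (j = -7 + (18 - 1*52) = -7 + (18 - 52) = -7 - 34 = -41)
p(C) = -C
T(P) = -110/109 - P/109 (T(P) = (P + 110)/(-68 - 41) = (110 + P)/(-109) = (110 + P)*(-1/109) = -110/109 - P/109)
(b - 40)**2/(-43825) + T(p(9))/5692 = (31 - 40)**2/(-43825) + (-110/109 - (-1)*9/109)/5692 = (-9)**2*(-1/43825) + (-110/109 - 1/109*(-9))*(1/5692) = 81*(-1/43825) + (-110/109 + 9/109)*(1/5692) = -81/43825 - 101/109*1/5692 = -81/43825 - 101/620428 = -54680993/27190257100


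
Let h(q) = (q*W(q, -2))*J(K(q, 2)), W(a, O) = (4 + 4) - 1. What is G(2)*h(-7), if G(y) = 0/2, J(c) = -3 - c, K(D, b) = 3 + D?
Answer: 0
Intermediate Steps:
W(a, O) = 7 (W(a, O) = 8 - 1 = 7)
G(y) = 0 (G(y) = 0*(½) = 0)
h(q) = 7*q*(-6 - q) (h(q) = (q*7)*(-3 - (3 + q)) = (7*q)*(-3 + (-3 - q)) = (7*q)*(-6 - q) = 7*q*(-6 - q))
G(2)*h(-7) = 0*(-7*(-7)*(6 - 7)) = 0*(-7*(-7)*(-1)) = 0*(-49) = 0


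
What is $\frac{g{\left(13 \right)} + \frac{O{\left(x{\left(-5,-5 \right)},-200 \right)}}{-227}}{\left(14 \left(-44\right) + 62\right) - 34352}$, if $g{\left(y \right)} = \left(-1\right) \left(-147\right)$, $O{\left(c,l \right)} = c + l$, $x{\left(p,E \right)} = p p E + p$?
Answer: $- \frac{33699}{7923662} \approx -0.004253$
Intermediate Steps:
$x{\left(p,E \right)} = p + E p^{2}$ ($x{\left(p,E \right)} = p^{2} E + p = E p^{2} + p = p + E p^{2}$)
$g{\left(y \right)} = 147$
$\frac{g{\left(13 \right)} + \frac{O{\left(x{\left(-5,-5 \right)},-200 \right)}}{-227}}{\left(14 \left(-44\right) + 62\right) - 34352} = \frac{147 + \frac{- 5 \left(1 - -25\right) - 200}{-227}}{\left(14 \left(-44\right) + 62\right) - 34352} = \frac{147 + \left(- 5 \left(1 + 25\right) - 200\right) \left(- \frac{1}{227}\right)}{\left(-616 + 62\right) - 34352} = \frac{147 + \left(\left(-5\right) 26 - 200\right) \left(- \frac{1}{227}\right)}{-554 - 34352} = \frac{147 + \left(-130 - 200\right) \left(- \frac{1}{227}\right)}{-34906} = \left(147 - - \frac{330}{227}\right) \left(- \frac{1}{34906}\right) = \left(147 + \frac{330}{227}\right) \left(- \frac{1}{34906}\right) = \frac{33699}{227} \left(- \frac{1}{34906}\right) = - \frac{33699}{7923662}$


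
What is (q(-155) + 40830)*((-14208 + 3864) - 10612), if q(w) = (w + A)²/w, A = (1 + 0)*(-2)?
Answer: -4261504676/5 ≈ -8.5230e+8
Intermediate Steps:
A = -2 (A = 1*(-2) = -2)
q(w) = (-2 + w)²/w (q(w) = (w - 2)²/w = (-2 + w)²/w)
(q(-155) + 40830)*((-14208 + 3864) - 10612) = ((-2 - 155)²/(-155) + 40830)*((-14208 + 3864) - 10612) = (-1/155*(-157)² + 40830)*(-10344 - 10612) = (-1/155*24649 + 40830)*(-20956) = (-24649/155 + 40830)*(-20956) = (6304001/155)*(-20956) = -4261504676/5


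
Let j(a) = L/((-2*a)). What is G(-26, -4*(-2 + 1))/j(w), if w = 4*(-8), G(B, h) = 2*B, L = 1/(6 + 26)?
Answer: -106496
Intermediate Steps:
L = 1/32 ≈ 0.031250
w = -32
j(a) = -1/(64*a) (j(a) = 1/(32*((-2*a))) = (-1/(2*a))/32 = -1/(64*a))
G(-26, -4*(-2 + 1))/j(w) = (2*(-26))/((-1/64/(-32))) = -52/((-1/64*(-1/32))) = -52/1/2048 = -52*2048 = -106496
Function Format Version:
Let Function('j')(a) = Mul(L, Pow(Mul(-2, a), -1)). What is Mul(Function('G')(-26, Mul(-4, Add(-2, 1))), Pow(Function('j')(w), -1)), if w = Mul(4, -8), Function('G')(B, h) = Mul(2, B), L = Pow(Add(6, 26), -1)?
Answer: -106496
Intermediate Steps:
L = Rational(1, 32) (L = Pow(32, -1) = Rational(1, 32) ≈ 0.031250)
w = -32
Function('j')(a) = Mul(Rational(-1, 64), Pow(a, -1)) (Function('j')(a) = Mul(Rational(1, 32), Pow(Mul(-2, a), -1)) = Mul(Rational(1, 32), Mul(Rational(-1, 2), Pow(a, -1))) = Mul(Rational(-1, 64), Pow(a, -1)))
Mul(Function('G')(-26, Mul(-4, Add(-2, 1))), Pow(Function('j')(w), -1)) = Mul(Mul(2, -26), Pow(Mul(Rational(-1, 64), Pow(-32, -1)), -1)) = Mul(-52, Pow(Mul(Rational(-1, 64), Rational(-1, 32)), -1)) = Mul(-52, Pow(Rational(1, 2048), -1)) = Mul(-52, 2048) = -106496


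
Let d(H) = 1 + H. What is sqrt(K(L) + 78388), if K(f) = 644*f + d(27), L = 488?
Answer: 36*sqrt(303) ≈ 626.65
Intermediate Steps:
K(f) = 28 + 644*f (K(f) = 644*f + (1 + 27) = 644*f + 28 = 28 + 644*f)
sqrt(K(L) + 78388) = sqrt((28 + 644*488) + 78388) = sqrt((28 + 314272) + 78388) = sqrt(314300 + 78388) = sqrt(392688) = 36*sqrt(303)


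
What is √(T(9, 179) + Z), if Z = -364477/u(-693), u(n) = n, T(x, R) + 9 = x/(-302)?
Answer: √2515669878722/69762 ≈ 22.736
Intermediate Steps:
T(x, R) = -9 - x/302 (T(x, R) = -9 + x/(-302) = -9 + x*(-1/302) = -9 - x/302)
Z = 364477/693 (Z = -364477/(-693) = -364477*(-1/693) = 364477/693 ≈ 525.94)
√(T(9, 179) + Z) = √((-9 - 1/302*9) + 364477/693) = √((-9 - 9/302) + 364477/693) = √(-2727/302 + 364477/693) = √(108182243/209286) = √2515669878722/69762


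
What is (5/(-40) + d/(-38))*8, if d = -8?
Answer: 13/19 ≈ 0.68421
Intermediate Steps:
(5/(-40) + d/(-38))*8 = (5/(-40) - 8/(-38))*8 = (5*(-1/40) - 8*(-1/38))*8 = (-⅛ + 4/19)*8 = (13/152)*8 = 13/19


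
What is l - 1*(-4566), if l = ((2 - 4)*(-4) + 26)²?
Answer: 5722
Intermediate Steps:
l = 1156 (l = (-2*(-4) + 26)² = (8 + 26)² = 34² = 1156)
l - 1*(-4566) = 1156 - 1*(-4566) = 1156 + 4566 = 5722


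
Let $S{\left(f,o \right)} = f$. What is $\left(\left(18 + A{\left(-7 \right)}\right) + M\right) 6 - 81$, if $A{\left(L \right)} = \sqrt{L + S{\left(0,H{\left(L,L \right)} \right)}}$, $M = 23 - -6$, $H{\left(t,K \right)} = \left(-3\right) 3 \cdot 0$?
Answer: $201 + 6 i \sqrt{7} \approx 201.0 + 15.875 i$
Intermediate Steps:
$H{\left(t,K \right)} = 0$ ($H{\left(t,K \right)} = \left(-9\right) 0 = 0$)
$M = 29$ ($M = 23 + 6 = 29$)
$A{\left(L \right)} = \sqrt{L}$ ($A{\left(L \right)} = \sqrt{L + 0} = \sqrt{L}$)
$\left(\left(18 + A{\left(-7 \right)}\right) + M\right) 6 - 81 = \left(\left(18 + \sqrt{-7}\right) + 29\right) 6 - 81 = \left(\left(18 + i \sqrt{7}\right) + 29\right) 6 - 81 = \left(47 + i \sqrt{7}\right) 6 - 81 = \left(282 + 6 i \sqrt{7}\right) - 81 = 201 + 6 i \sqrt{7}$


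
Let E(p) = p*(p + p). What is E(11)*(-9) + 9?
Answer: -2169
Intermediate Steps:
E(p) = 2*p² (E(p) = p*(2*p) = 2*p²)
E(11)*(-9) + 9 = (2*11²)*(-9) + 9 = (2*121)*(-9) + 9 = 242*(-9) + 9 = -2178 + 9 = -2169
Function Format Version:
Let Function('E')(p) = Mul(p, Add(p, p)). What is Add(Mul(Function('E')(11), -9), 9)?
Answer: -2169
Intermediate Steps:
Function('E')(p) = Mul(2, Pow(p, 2)) (Function('E')(p) = Mul(p, Mul(2, p)) = Mul(2, Pow(p, 2)))
Add(Mul(Function('E')(11), -9), 9) = Add(Mul(Mul(2, Pow(11, 2)), -9), 9) = Add(Mul(Mul(2, 121), -9), 9) = Add(Mul(242, -9), 9) = Add(-2178, 9) = -2169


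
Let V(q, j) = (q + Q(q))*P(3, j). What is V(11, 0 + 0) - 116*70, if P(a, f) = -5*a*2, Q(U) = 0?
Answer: -8450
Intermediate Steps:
P(a, f) = -10*a
V(q, j) = -30*q (V(q, j) = (q + 0)*(-10*3) = q*(-30) = -30*q)
V(11, 0 + 0) - 116*70 = -30*11 - 116*70 = -330 - 8120 = -8450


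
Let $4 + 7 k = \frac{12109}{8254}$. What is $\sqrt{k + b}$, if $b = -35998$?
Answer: $\frac{i \sqrt{120173233594078}}{57778} \approx 189.73 i$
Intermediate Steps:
$k = - \frac{20907}{57778}$ ($k = - \frac{4}{7} + \frac{12109 \cdot \frac{1}{8254}}{7} = - \frac{4}{7} + \frac{1}{7} \cdot \frac{12109}{8254} = - \frac{4}{7} + \frac{12109}{57778} = - \frac{20907}{57778} \approx -0.36185$)
$\sqrt{k + b} = \sqrt{- \frac{20907}{57778} - 35998} = \sqrt{- \frac{2079913351}{57778}} = \frac{i \sqrt{120173233594078}}{57778}$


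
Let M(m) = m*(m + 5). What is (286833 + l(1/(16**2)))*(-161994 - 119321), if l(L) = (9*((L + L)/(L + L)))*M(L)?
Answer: -5288130961967355/65536 ≈ -8.0690e+10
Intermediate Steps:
M(m) = m*(5 + m)
l(L) = 9*L*(5 + L) (l(L) = (9*((L + L)/(L + L)))*(L*(5 + L)) = (9*((2*L)/((2*L))))*(L*(5 + L)) = (9*((2*L)*(1/(2*L))))*(L*(5 + L)) = (9*1)*(L*(5 + L)) = 9*(L*(5 + L)) = 9*L*(5 + L))
(286833 + l(1/(16**2)))*(-161994 - 119321) = (286833 + 9*(5 + 1/(16**2))/(16**2))*(-161994 - 119321) = (286833 + 9*(5 + 1/256)/256)*(-281315) = (286833 + 9*(1/256)*(5 + 1/256))*(-281315) = (286833 + 9*(1/256)*(1281/256))*(-281315) = (286833 + 11529/65536)*(-281315) = (18797899017/65536)*(-281315) = -5288130961967355/65536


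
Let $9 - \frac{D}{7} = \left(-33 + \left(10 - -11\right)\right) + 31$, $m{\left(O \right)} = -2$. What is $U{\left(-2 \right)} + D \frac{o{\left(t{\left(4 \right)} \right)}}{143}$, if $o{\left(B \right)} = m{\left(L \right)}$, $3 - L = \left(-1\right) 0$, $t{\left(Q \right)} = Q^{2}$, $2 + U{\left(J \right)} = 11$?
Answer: $\frac{1427}{143} \approx 9.979$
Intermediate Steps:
$U{\left(J \right)} = 9$ ($U{\left(J \right)} = -2 + 11 = 9$)
$L = 3$ ($L = 3 - \left(-1\right) 0 = 3 - 0 = 3 + 0 = 3$)
$o{\left(B \right)} = -2$
$D = -70$ ($D = 63 - 7 \left(\left(-33 + \left(10 - -11\right)\right) + 31\right) = 63 - 7 \left(\left(-33 + \left(10 + 11\right)\right) + 31\right) = 63 - 7 \left(\left(-33 + 21\right) + 31\right) = 63 - 7 \left(-12 + 31\right) = 63 - 133 = -70$)
$U{\left(-2 \right)} + D \frac{o{\left(t{\left(4 \right)} \right)}}{143} = 9 - 70 \left(- \frac{2}{143}\right) = 9 - 70 \left(\left(-2\right) \frac{1}{143}\right) = 9 - - \frac{140}{143} = 9 + \frac{140}{143} = \frac{1427}{143}$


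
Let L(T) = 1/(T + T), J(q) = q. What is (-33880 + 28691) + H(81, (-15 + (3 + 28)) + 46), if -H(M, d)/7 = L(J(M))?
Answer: -840625/162 ≈ -5189.0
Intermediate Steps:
L(T) = 1/(2*T)
H(M, d) = -7/(2*M)
(-33880 + 28691) + H(81, (-15 + (3 + 28)) + 46) = (-33880 + 28691) - 7/2/81 = -5189 - 7/2*1/81 = -5189 - 7/162 = -840625/162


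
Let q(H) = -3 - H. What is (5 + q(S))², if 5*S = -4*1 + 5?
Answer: 81/25 ≈ 3.2400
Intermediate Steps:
S = ⅕ (S = (-4*1 + 5)/5 = (-4 + 5)/5 = (⅕)*1 = ⅕ ≈ 0.20000)
(5 + q(S))² = (5 + (-3 - 1*⅕))² = (5 + (-3 - ⅕))² = (5 - 16/5)² = (9/5)² = 81/25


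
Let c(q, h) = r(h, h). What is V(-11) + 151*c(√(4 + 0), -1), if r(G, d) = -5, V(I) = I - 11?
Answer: -777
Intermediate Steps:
V(I) = -11 + I
c(q, h) = -5
V(-11) + 151*c(√(4 + 0), -1) = (-11 - 11) + 151*(-5) = -22 - 755 = -777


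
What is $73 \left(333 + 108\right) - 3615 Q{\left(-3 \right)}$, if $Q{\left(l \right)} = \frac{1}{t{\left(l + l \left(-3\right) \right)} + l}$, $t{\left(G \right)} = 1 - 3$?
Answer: $32916$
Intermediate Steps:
$t{\left(G \right)} = -2$
$Q{\left(l \right)} = \frac{1}{-2 + l}$
$73 \left(333 + 108\right) - 3615 Q{\left(-3 \right)} = 73 \left(333 + 108\right) - \frac{3615}{-2 - 3} = 73 \cdot 441 - \frac{3615}{-5} = 32193 - 3615 \left(- \frac{1}{5}\right) = 32193 - -723 = 32193 + 723 = 32916$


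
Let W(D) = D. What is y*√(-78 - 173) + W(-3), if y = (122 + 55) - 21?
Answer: -3 + 156*I*√251 ≈ -3.0 + 2471.5*I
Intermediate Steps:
y = 156 (y = 177 - 21 = 156)
y*√(-78 - 173) + W(-3) = 156*√(-78 - 173) - 3 = 156*√(-251) - 3 = 156*(I*√251) - 3 = 156*I*√251 - 3 = -3 + 156*I*√251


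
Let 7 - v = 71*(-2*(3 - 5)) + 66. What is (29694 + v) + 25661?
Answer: 55012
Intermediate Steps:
v = -343 (v = 7 - (71*(-2*(3 - 5)) + 66) = 7 - (71*(-2*(-2)) + 66) = 7 - (71*4 + 66) = 7 - (284 + 66) = 7 - 1*350 = 7 - 350 = -343)
(29694 + v) + 25661 = (29694 - 343) + 25661 = 29351 + 25661 = 55012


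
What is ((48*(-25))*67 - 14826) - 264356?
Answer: -359582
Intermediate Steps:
((48*(-25))*67 - 14826) - 264356 = (-1200*67 - 14826) - 264356 = (-80400 - 14826) - 264356 = -95226 - 264356 = -359582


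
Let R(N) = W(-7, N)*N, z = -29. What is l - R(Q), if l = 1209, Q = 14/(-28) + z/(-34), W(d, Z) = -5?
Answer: 20583/17 ≈ 1210.8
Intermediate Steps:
Q = 6/17 (Q = 14/(-28) - 29/(-34) = 14*(-1/28) - 29*(-1/34) = -½ + 29/34 = 6/17 ≈ 0.35294)
R(N) = -5*N
l - R(Q) = 1209 - (-5)*6/17 = 1209 - 1*(-30/17) = 1209 + 30/17 = 20583/17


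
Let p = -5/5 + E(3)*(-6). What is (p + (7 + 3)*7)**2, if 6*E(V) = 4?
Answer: 4225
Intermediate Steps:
E(V) = 2/3 (E(V) = (1/6)*4 = 2/3)
p = -5 (p = -5/5 + (2/3)*(-6) = -5*1/5 - 4 = -1 - 4 = -5)
(p + (7 + 3)*7)**2 = (-5 + (7 + 3)*7)**2 = (-5 + 10*7)**2 = (-5 + 70)**2 = 65**2 = 4225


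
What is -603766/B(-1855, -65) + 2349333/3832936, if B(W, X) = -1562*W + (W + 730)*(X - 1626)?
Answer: 8962331789729/18397652012360 ≈ 0.48715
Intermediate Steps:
B(W, X) = -1562*W + (-1626 + X)*(730 + W) (B(W, X) = -1562*W + (730 + W)*(-1626 + X) = -1562*W + (-1626 + X)*(730 + W))
-603766/B(-1855, -65) + 2349333/3832936 = -603766/(-1186980 - 3188*(-1855) + 730*(-65) - 1855*(-65)) + 2349333/3832936 = -603766/(-1186980 + 5913740 - 47450 + 120575) + 2349333*(1/3832936) = -603766/4799885 + 2349333/3832936 = 8962331789729/18397652012360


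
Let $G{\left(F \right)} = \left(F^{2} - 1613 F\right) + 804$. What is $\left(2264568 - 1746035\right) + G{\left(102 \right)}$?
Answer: $365215$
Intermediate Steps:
$G{\left(F \right)} = 804 + F^{2} - 1613 F$
$\left(2264568 - 1746035\right) + G{\left(102 \right)} = \left(2264568 - 1746035\right) + \left(804 + 102^{2} - 164526\right) = 518533 + \left(804 + 10404 - 164526\right) = 518533 - 153318 = 365215$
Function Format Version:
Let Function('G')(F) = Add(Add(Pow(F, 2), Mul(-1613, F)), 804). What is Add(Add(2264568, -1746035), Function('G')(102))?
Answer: 365215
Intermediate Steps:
Function('G')(F) = Add(804, Pow(F, 2), Mul(-1613, F))
Add(Add(2264568, -1746035), Function('G')(102)) = Add(Add(2264568, -1746035), Add(804, Pow(102, 2), Mul(-1613, 102))) = Add(518533, Add(804, 10404, -164526)) = Add(518533, -153318) = 365215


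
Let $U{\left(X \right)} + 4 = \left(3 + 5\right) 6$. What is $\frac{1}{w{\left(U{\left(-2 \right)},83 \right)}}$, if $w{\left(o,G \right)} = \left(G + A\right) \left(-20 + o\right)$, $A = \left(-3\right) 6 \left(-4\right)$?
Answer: $\frac{1}{3720} \approx 0.00026882$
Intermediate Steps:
$U{\left(X \right)} = 44$ ($U{\left(X \right)} = -4 + \left(3 + 5\right) 6 = -4 + 8 \cdot 6 = -4 + 48 = 44$)
$A = 72$ ($A = \left(-18\right) \left(-4\right) = 72$)
$w{\left(o,G \right)} = \left(-20 + o\right) \left(72 + G\right)$ ($w{\left(o,G \right)} = \left(G + 72\right) \left(-20 + o\right) = \left(72 + G\right) \left(-20 + o\right) = \left(-20 + o\right) \left(72 + G\right)$)
$\frac{1}{w{\left(U{\left(-2 \right)},83 \right)}} = \frac{1}{-1440 - 1660 + 72 \cdot 44 + 83 \cdot 44} = \frac{1}{-1440 - 1660 + 3168 + 3652} = \frac{1}{3720}$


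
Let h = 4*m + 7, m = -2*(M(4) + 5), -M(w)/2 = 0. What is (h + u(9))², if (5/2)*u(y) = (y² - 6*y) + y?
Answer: 8649/25 ≈ 345.96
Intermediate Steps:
M(w) = 0 (M(w) = -2*0 = 0)
u(y) = -2*y + 2*y²/5 (u(y) = 2*((y² - 6*y) + y)/5 = 2*(y² - 5*y)/5 = -2*y + 2*y²/5)
m = -10 (m = -2*(0 + 5) = -2*5 = -10)
h = -33 (h = 4*(-10) + 7 = -40 + 7 = -33)
(h + u(9))² = (-33 + (⅖)*9*(-5 + 9))² = (-33 + (⅖)*9*4)² = (-33 + 72/5)² = (-93/5)² = 8649/25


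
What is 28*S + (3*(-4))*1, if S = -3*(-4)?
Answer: 324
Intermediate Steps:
S = 12
28*S + (3*(-4))*1 = 28*12 + (3*(-4))*1 = 336 - 12*1 = 336 - 12 = 324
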